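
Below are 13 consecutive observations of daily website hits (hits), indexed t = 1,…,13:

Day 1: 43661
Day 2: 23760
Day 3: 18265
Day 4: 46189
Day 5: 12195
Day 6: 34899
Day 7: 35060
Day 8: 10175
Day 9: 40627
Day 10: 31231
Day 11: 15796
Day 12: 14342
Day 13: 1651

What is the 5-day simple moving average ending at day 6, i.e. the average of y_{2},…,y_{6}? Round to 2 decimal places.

Sum of periods 2–6: 23760 + 18265 + 46189 + 12195 + 34899 = 135308
Divide by 5: 135308 / 5 = 27061.60

27061.60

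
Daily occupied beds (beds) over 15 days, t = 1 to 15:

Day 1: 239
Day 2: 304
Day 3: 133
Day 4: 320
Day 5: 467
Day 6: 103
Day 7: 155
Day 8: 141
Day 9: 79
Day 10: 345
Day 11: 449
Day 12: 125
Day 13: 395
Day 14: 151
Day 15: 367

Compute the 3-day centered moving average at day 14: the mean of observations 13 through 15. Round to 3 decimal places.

Sum of periods 13–15: 395 + 151 + 367 = 913
Divide by 3: 913 / 3 = 304.333

304.333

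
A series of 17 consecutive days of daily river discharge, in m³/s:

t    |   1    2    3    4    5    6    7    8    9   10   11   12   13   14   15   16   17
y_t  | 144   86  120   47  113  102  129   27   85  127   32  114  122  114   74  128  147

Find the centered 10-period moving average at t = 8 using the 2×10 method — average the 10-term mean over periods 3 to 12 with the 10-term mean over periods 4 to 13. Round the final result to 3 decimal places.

89.700

Sum over 3–12: 120 + 47 + 113 + 102 + 129 + 27 + 85 + 127 + 32 + 114 = 896
Sum over 4–13: 47 + 113 + 102 + 129 + 27 + 85 + 127 + 32 + 114 + 122 = 898
CMA at t=8 = (896 + 898) / (2·10) = 1794 / 20 = 89.700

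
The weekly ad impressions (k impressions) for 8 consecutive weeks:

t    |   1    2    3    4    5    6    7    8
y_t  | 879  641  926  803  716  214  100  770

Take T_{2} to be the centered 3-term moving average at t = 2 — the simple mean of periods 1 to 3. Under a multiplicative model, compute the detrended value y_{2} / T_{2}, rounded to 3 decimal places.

Trend T_2 = (879 + 641 + 926) / 3 = 2446/3 = 815.33333
Ratio to trend: 641 / 815.33333 = 0.786

0.786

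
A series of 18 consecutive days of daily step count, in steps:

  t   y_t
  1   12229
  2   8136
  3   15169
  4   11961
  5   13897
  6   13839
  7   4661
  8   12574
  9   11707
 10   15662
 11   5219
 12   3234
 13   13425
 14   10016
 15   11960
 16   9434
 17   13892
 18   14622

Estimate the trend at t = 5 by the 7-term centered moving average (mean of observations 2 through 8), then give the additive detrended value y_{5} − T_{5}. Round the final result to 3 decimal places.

2434.571

Trend T_5 = (8136 + 15169 + 11961 + 13897 + 13839 + 4661 + 12574) / 7 = 80237/7 = 11462.42857
Detrended value: 13897 − 11462.42857 = 2434.571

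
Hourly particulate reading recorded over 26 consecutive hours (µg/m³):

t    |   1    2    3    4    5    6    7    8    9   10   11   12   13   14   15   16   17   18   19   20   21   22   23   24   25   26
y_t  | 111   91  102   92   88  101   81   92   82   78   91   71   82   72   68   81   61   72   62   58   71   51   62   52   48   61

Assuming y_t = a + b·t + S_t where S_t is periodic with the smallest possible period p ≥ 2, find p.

5

First differences y_{t+1} − y_t: -20, 11, -10, -4, 13, -20, 11, -10, -4, 13, -20, 11, …
The difference pattern repeats every 5 terms and not for any smaller step, so p = 5.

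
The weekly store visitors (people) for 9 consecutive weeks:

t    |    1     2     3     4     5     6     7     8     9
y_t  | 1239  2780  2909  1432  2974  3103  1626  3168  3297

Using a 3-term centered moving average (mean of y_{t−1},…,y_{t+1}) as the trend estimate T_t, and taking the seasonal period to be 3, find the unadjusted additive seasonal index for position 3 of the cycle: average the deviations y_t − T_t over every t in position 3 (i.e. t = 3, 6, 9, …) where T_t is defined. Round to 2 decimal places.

Season position 3 occurs at t = 3, 6 (where T_t is defined).
t=3: T_3 = 2373.6667; y_3 − T_3 = 2909 − 2373.6667 = 535.3333
t=6: T_6 = 2567.6667; y_6 − T_6 = 3103 − 2567.6667 = 535.3333
Mean deviation: (535.3333 + 535.3333) / 2 = 535.33

535.33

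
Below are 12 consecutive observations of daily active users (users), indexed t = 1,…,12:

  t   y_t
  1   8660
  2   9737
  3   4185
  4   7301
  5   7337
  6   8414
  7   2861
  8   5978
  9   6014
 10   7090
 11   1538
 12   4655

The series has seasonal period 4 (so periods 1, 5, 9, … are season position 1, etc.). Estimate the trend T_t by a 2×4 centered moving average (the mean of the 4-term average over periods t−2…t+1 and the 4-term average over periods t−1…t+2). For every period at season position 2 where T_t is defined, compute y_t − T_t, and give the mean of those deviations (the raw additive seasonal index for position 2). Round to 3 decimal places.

2100.750

Season position 2 occurs at t = 6, 10 (where T_t is defined).
t=6: T_6 = 6312.87500; y_6 − T_6 = 8414 − 6312.87500 = 2101.12500
t=10: T_10 = 4989.62500; y_10 − T_10 = 7090 − 4989.62500 = 2100.37500
Mean deviation: (2101.12500 + 2100.37500) / 2 = 2100.750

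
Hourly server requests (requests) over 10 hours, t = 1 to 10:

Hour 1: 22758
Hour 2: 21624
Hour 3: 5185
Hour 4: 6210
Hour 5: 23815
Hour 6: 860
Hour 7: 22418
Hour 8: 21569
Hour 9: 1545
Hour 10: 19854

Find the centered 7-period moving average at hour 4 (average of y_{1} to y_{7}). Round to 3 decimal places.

Sum of periods 1–7: 22758 + 21624 + 5185 + 6210 + 23815 + 860 + 22418 = 102870
Divide by 7: 102870 / 7 = 14695.714

14695.714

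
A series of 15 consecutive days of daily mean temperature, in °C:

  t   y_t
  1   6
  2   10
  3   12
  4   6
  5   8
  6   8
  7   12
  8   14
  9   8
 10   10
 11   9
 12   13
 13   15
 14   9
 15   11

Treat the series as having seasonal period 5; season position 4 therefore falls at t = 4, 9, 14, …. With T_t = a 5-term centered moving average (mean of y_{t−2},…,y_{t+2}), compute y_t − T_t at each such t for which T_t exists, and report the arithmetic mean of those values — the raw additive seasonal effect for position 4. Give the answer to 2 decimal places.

Season position 4 occurs at t = 4, 9 (where T_t is defined).
t=4: T_4 = 8.8000; y_4 − T_4 = 6 − 8.8000 = -2.8000
t=9: T_9 = 10.6000; y_9 − T_9 = 8 − 10.6000 = -2.6000
Mean deviation: (-2.8000 + -2.6000) / 2 = -2.70

-2.70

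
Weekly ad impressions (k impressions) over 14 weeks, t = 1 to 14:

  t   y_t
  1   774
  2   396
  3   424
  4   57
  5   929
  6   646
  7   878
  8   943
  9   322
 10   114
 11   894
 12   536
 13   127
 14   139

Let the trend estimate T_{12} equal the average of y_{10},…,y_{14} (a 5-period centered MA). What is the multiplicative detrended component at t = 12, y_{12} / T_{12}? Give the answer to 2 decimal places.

1.48

Trend T_12 = (114 + 894 + 536 + 127 + 139) / 5 = 1810/5 = 362.0000
Ratio to trend: 536 / 362.0000 = 1.48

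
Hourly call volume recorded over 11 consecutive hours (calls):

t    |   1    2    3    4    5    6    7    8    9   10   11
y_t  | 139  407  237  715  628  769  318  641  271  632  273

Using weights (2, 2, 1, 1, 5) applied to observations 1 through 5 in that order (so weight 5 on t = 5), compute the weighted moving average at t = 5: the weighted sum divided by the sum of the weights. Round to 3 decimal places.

Weighted sum: 2·139 + 2·407 + 1·237 + 1·715 + 5·628 = 278 + 814 + 237 + 715 + 3140 = 5184
Weight total: 2 + 2 + 1 + 1 + 5 = 11
WMA = 5184 / 11 = 471.273

471.273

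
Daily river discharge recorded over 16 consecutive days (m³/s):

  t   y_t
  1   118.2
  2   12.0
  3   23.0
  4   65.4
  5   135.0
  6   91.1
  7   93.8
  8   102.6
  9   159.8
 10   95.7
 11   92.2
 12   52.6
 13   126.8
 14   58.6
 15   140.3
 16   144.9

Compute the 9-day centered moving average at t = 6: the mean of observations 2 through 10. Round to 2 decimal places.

86.49

Sum of periods 2–10: 12.0 + 23.0 + 65.4 + 135.0 + 91.1 + 93.8 + 102.6 + 159.8 + 95.7 = 778.4
Divide by 9: 778.4 / 9 = 86.49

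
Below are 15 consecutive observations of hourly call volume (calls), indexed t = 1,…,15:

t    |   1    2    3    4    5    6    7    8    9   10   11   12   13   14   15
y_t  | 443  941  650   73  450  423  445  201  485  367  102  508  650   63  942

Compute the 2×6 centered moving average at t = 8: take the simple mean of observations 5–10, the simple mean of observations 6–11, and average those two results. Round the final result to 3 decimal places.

366.167

Sum over 5–10: 450 + 423 + 445 + 201 + 485 + 367 = 2371
Sum over 6–11: 423 + 445 + 201 + 485 + 367 + 102 = 2023
CMA at t=8 = (2371 + 2023) / (2·6) = 4394 / 12 = 366.167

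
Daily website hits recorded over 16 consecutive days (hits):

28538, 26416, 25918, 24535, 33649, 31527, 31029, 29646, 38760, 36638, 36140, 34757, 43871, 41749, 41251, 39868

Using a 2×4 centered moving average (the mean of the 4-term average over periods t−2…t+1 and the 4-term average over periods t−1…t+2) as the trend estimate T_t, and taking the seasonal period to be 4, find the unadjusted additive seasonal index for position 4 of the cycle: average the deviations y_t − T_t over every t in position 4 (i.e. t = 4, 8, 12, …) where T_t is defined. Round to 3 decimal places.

-3733.375

Season position 4 occurs at t = 4, 8, 12 (where T_t is defined).
t=4: T_4 = 28268.37500; y_4 − T_4 = 24535 − 28268.37500 = -3733.37500
t=8: T_8 = 33379.37500; y_8 − T_8 = 29646 − 33379.37500 = -3733.37500
t=12: T_12 = 38490.37500; y_12 − T_12 = 34757 − 38490.37500 = -3733.37500
Mean deviation: (-3733.37500 + -3733.37500 + -3733.37500) / 3 = -3733.375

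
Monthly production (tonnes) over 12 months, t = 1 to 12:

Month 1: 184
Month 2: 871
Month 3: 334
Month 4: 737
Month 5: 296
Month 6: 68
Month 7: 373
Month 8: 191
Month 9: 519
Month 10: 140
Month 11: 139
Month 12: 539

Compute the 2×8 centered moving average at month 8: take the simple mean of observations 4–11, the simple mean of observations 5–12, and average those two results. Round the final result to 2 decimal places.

295.50

Sum over 4–11: 737 + 296 + 68 + 373 + 191 + 519 + 140 + 139 = 2463
Sum over 5–12: 296 + 68 + 373 + 191 + 519 + 140 + 139 + 539 = 2265
CMA at t=8 = (2463 + 2265) / (2·8) = 4728 / 16 = 295.50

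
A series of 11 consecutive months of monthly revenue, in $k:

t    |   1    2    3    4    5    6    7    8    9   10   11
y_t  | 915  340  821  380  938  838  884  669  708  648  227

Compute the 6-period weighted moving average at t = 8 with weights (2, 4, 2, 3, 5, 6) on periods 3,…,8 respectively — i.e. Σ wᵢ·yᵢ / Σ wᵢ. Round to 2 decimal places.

726.64

Weighted sum: 2·821 + 4·380 + 2·938 + 3·838 + 5·884 + 6·669 = 1642 + 1520 + 1876 + 2514 + 4420 + 4014 = 15986
Weight total: 2 + 4 + 2 + 3 + 5 + 6 = 22
WMA = 15986 / 22 = 726.64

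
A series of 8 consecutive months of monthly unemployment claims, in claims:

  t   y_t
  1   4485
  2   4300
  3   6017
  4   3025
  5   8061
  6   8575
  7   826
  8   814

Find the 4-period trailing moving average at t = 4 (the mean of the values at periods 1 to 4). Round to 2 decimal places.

4456.75

Sum of periods 1–4: 4485 + 4300 + 6017 + 3025 = 17827
Divide by 4: 17827 / 4 = 4456.75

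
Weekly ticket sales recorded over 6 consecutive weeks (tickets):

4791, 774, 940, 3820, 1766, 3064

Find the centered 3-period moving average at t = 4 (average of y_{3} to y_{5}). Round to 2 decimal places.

Sum of periods 3–5: 940 + 3820 + 1766 = 6526
Divide by 3: 6526 / 3 = 2175.33

2175.33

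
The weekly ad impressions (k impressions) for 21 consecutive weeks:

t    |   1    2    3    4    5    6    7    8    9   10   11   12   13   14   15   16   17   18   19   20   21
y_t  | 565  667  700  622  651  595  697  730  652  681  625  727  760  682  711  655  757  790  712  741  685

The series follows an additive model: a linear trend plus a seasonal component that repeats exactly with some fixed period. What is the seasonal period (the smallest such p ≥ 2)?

5

First differences y_{t+1} − y_t: 102, 33, -78, 29, -56, 102, 33, -78, 29, -56, 102, 33, …
The difference pattern repeats every 5 terms and not for any smaller step, so p = 5.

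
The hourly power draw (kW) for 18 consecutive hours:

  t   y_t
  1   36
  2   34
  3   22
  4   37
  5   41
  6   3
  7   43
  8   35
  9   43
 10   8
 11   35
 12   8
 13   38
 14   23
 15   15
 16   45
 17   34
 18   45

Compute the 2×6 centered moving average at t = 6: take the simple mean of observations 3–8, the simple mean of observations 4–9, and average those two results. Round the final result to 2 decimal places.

31.92

Sum over 3–8: 22 + 37 + 41 + 3 + 43 + 35 = 181
Sum over 4–9: 37 + 41 + 3 + 43 + 35 + 43 = 202
CMA at t=6 = (181 + 202) / (2·6) = 383 / 12 = 31.92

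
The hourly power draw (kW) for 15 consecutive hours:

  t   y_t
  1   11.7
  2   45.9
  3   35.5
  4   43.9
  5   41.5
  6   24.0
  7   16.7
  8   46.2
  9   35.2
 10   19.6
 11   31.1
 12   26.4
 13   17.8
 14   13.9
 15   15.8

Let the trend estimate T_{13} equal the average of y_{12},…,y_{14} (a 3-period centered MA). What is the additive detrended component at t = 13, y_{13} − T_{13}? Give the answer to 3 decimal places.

Trend T_13 = (26.4 + 17.8 + 13.9) / 3 = 58.1/3 = 19.36667
Detrended value: 17.8 − 19.36667 = -1.567

-1.567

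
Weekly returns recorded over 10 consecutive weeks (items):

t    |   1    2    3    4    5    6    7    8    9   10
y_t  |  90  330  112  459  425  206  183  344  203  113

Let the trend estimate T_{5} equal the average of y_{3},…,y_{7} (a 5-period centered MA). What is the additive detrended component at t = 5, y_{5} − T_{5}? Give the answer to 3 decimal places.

148.000

Trend T_5 = (112 + 459 + 425 + 206 + 183) / 5 = 1385/5 = 277.00000
Detrended value: 425 − 277.00000 = 148.000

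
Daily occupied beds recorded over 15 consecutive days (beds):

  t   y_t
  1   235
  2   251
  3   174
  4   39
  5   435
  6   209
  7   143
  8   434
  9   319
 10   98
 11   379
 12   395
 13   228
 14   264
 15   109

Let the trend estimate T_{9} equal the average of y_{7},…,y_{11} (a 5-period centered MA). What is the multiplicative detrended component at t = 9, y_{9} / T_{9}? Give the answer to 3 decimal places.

Trend T_9 = (143 + 434 + 319 + 98 + 379) / 5 = 1373/5 = 274.60000
Ratio to trend: 319 / 274.60000 = 1.162

1.162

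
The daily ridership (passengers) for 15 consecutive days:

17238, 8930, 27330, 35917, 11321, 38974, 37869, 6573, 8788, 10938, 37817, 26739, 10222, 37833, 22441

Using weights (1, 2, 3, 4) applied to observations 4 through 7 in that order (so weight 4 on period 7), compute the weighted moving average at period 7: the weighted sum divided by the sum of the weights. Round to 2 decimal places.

32695.70

Weighted sum: 1·35917 + 2·11321 + 3·38974 + 4·37869 = 35917 + 22642 + 116922 + 151476 = 326957
Weight total: 1 + 2 + 3 + 4 = 10
WMA = 326957 / 10 = 32695.70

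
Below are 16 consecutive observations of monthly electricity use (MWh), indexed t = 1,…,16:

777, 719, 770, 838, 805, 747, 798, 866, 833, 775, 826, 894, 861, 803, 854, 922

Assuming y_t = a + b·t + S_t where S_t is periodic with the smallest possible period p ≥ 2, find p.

4

First differences y_{t+1} − y_t: -58, 51, 68, -33, -58, 51, 68, -33, -58, 51, …
The difference pattern repeats every 4 terms and not for any smaller step, so p = 4.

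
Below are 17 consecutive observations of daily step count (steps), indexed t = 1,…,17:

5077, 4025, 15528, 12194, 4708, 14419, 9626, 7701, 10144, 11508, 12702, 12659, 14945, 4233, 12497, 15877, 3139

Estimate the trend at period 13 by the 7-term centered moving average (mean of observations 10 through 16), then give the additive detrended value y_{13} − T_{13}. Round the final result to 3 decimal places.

Trend T_13 = (11508 + 12702 + 12659 + 14945 + 4233 + 12497 + 15877) / 7 = 84421/7 = 12060.14286
Detrended value: 14945 − 12060.14286 = 2884.857

2884.857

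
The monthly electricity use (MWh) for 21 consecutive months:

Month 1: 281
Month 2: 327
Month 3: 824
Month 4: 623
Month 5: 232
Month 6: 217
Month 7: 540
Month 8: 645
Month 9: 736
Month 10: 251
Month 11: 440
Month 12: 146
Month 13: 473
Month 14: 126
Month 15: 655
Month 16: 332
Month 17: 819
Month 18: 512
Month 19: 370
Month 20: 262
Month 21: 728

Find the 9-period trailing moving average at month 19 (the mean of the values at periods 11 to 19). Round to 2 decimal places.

Sum of periods 11–19: 440 + 146 + 473 + 126 + 655 + 332 + 819 + 512 + 370 = 3873
Divide by 9: 3873 / 9 = 430.33

430.33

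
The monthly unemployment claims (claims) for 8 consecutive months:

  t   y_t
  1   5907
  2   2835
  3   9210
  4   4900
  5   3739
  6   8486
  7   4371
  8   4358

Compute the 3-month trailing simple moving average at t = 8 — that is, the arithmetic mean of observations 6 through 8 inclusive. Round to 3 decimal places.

Sum of periods 6–8: 8486 + 4371 + 4358 = 17215
Divide by 3: 17215 / 3 = 5738.333

5738.333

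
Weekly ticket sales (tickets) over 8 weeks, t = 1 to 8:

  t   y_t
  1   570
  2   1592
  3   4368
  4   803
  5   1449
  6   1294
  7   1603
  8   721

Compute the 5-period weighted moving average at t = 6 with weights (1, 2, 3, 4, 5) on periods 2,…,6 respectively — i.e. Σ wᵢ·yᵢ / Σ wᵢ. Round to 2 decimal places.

Weighted sum: 1·1592 + 2·4368 + 3·803 + 4·1449 + 5·1294 = 1592 + 8736 + 2409 + 5796 + 6470 = 25003
Weight total: 1 + 2 + 3 + 4 + 5 = 15
WMA = 25003 / 15 = 1666.87

1666.87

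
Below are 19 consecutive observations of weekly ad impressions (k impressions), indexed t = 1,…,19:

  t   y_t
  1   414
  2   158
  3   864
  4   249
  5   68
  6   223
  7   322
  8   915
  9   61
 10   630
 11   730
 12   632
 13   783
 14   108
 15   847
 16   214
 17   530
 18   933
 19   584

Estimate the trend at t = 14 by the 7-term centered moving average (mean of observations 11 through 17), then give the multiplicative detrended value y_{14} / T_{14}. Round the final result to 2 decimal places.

0.20

Trend T_14 = (730 + 632 + 783 + 108 + 847 + 214 + 530) / 7 = 3844/7 = 549.1429
Ratio to trend: 108 / 549.1429 = 0.20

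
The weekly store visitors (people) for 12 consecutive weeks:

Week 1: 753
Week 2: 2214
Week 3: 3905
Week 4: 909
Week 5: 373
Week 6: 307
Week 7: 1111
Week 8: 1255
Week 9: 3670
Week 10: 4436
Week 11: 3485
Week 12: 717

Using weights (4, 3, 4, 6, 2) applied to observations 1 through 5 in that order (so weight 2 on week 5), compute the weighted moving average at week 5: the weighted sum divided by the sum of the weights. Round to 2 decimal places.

1656.53

Weighted sum: 4·753 + 3·2214 + 4·3905 + 6·909 + 2·373 = 3012 + 6642 + 15620 + 5454 + 746 = 31474
Weight total: 4 + 3 + 4 + 6 + 2 = 19
WMA = 31474 / 19 = 1656.53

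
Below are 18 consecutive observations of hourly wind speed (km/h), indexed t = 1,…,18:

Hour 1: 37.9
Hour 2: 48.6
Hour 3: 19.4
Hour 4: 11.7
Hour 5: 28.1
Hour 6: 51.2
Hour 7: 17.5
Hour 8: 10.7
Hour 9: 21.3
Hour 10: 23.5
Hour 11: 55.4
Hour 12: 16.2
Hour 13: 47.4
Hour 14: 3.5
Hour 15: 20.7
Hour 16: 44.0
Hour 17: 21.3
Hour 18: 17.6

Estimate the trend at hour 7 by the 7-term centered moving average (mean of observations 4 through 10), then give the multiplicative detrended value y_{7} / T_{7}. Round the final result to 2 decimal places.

Trend T_7 = (11.7 + 28.1 + 51.2 + 17.5 + 10.7 + 21.3 + 23.5) / 7 = 164.0/7 = 23.4286
Ratio to trend: 17.5 / 23.4286 = 0.75

0.75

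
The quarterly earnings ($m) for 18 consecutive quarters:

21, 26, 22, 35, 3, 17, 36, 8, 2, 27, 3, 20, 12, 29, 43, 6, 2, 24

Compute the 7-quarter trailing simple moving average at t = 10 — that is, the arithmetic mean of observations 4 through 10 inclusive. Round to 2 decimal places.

Sum of periods 4–10: 35 + 3 + 17 + 36 + 8 + 2 + 27 = 128
Divide by 7: 128 / 7 = 18.29

18.29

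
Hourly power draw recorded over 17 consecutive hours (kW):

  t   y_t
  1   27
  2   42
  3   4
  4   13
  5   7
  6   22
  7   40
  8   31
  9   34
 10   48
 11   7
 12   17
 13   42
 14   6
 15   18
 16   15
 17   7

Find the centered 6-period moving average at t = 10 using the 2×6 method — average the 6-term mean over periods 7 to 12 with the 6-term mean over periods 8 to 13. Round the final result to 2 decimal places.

29.67

Sum over 7–12: 40 + 31 + 34 + 48 + 7 + 17 = 177
Sum over 8–13: 31 + 34 + 48 + 7 + 17 + 42 = 179
CMA at t=10 = (177 + 179) / (2·6) = 356 / 12 = 29.67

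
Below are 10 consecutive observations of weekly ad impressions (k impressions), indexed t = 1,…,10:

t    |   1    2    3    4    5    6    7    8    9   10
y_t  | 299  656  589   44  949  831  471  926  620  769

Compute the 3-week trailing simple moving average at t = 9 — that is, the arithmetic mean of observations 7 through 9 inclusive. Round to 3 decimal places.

Sum of periods 7–9: 471 + 926 + 620 = 2017
Divide by 3: 2017 / 3 = 672.333

672.333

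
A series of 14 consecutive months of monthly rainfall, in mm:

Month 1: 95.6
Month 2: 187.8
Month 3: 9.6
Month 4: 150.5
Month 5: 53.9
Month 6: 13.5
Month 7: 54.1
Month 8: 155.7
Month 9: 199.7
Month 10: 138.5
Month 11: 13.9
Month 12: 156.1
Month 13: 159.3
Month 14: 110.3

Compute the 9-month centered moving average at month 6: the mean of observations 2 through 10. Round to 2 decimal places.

Sum of periods 2–10: 187.8 + 9.6 + 150.5 + 53.9 + 13.5 + 54.1 + 155.7 + 199.7 + 138.5 = 963.3
Divide by 9: 963.3 / 9 = 107.03

107.03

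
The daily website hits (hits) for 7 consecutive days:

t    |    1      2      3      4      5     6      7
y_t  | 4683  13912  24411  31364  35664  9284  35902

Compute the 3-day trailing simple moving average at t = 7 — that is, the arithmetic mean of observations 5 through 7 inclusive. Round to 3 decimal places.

Sum of periods 5–7: 35664 + 9284 + 35902 = 80850
Divide by 3: 80850 / 3 = 26950.000

26950.000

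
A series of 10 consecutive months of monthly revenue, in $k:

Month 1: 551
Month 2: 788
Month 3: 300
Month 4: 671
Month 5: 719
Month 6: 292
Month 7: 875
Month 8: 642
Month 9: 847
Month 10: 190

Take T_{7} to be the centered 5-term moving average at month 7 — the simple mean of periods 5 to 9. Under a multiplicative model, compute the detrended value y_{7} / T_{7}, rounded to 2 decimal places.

Trend T_7 = (719 + 292 + 875 + 642 + 847) / 5 = 3375/5 = 675.0000
Ratio to trend: 875 / 675.0000 = 1.30

1.30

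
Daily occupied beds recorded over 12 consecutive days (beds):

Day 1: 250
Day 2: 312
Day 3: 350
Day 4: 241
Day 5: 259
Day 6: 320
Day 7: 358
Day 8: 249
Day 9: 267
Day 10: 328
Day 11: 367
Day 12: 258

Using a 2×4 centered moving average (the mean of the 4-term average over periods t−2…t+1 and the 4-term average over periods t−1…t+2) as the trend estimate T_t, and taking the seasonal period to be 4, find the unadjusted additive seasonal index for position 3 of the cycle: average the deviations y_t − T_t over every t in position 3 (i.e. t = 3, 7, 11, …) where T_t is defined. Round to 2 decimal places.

Season position 3 occurs at t = 3, 7 (where T_t is defined).
t=3: T_3 = 289.3750; y_3 − T_3 = 350 − 289.3750 = 60.6250
t=7: T_7 = 297.5000; y_7 − T_7 = 358 − 297.5000 = 60.5000
Mean deviation: (60.6250 + 60.5000) / 2 = 60.56

60.56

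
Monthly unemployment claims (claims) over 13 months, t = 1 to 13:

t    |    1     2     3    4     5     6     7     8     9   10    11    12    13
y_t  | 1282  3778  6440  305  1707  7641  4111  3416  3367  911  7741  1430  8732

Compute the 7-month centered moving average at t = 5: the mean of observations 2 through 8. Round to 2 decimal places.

3914.00

Sum of periods 2–8: 3778 + 6440 + 305 + 1707 + 7641 + 4111 + 3416 = 27398
Divide by 7: 27398 / 7 = 3914.00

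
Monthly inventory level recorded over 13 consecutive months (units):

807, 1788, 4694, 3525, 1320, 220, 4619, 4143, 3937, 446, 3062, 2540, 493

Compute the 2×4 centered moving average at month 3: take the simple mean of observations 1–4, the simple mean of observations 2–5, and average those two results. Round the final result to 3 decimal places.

2767.625

Sum over 1–4: 807 + 1788 + 4694 + 3525 = 10814
Sum over 2–5: 1788 + 4694 + 3525 + 1320 = 11327
CMA at t=3 = (10814 + 11327) / (2·4) = 22141 / 8 = 2767.625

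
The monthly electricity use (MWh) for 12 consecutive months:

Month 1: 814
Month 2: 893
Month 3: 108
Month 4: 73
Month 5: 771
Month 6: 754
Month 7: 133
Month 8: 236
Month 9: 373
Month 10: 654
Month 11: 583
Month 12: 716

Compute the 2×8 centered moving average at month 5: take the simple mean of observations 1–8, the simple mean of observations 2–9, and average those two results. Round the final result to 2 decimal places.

445.19

Sum over 1–8: 814 + 893 + 108 + 73 + 771 + 754 + 133 + 236 = 3782
Sum over 2–9: 893 + 108 + 73 + 771 + 754 + 133 + 236 + 373 = 3341
CMA at t=5 = (3782 + 3341) / (2·8) = 7123 / 16 = 445.19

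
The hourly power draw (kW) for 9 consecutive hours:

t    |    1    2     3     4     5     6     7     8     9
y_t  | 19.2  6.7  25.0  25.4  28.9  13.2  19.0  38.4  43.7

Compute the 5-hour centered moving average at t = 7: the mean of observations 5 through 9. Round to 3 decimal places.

28.640

Sum of periods 5–9: 28.9 + 13.2 + 19.0 + 38.4 + 43.7 = 143.2
Divide by 5: 143.2 / 5 = 28.640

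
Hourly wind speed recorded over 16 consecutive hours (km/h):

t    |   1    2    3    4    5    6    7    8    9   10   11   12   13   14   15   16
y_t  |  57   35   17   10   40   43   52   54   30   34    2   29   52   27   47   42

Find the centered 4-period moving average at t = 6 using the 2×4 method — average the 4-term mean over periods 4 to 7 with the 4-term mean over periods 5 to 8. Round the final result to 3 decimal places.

41.750

Sum over 4–7: 10 + 40 + 43 + 52 = 145
Sum over 5–8: 40 + 43 + 52 + 54 = 189
CMA at t=6 = (145 + 189) / (2·4) = 334 / 8 = 41.750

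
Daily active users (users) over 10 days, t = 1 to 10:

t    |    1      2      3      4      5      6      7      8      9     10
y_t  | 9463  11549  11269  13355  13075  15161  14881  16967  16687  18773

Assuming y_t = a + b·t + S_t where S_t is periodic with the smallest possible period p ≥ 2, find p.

First differences y_{t+1} − y_t: 2086, -280, 2086, -280, 2086, -280, …
The difference pattern repeats every 2 terms and not for any smaller step, so p = 2.

2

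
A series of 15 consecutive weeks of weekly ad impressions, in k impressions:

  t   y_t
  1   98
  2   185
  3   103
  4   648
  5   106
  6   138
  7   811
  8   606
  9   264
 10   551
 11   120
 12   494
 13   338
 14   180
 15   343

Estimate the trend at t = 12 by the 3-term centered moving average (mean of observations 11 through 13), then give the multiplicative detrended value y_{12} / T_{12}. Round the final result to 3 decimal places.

1.557

Trend T_12 = (120 + 494 + 338) / 3 = 952/3 = 317.33333
Ratio to trend: 494 / 317.33333 = 1.557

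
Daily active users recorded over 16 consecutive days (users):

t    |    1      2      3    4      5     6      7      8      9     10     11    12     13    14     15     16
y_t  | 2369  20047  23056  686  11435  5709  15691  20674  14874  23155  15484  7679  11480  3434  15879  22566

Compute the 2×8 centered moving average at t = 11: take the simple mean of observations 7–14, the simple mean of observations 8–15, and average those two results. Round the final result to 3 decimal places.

14070.625

Sum over 7–14: 15691 + 20674 + 14874 + 23155 + 15484 + 7679 + 11480 + 3434 = 112471
Sum over 8–15: 20674 + 14874 + 23155 + 15484 + 7679 + 11480 + 3434 + 15879 = 112659
CMA at t=11 = (112471 + 112659) / (2·8) = 225130 / 16 = 14070.625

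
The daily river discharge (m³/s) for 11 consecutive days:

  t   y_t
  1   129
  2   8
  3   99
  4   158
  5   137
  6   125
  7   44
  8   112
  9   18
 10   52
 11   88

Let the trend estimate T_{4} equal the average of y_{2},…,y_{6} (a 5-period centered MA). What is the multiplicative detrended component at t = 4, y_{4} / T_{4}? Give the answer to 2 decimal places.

Trend T_4 = (8 + 99 + 158 + 137 + 125) / 5 = 527/5 = 105.4000
Ratio to trend: 158 / 105.4000 = 1.50

1.50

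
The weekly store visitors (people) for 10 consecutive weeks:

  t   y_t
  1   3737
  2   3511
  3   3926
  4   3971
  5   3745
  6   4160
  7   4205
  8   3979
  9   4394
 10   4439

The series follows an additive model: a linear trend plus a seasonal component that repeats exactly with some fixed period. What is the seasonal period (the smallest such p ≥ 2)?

First differences y_{t+1} − y_t: -226, 415, 45, -226, 415, 45, -226, 415, …
The difference pattern repeats every 3 terms and not for any smaller step, so p = 3.

3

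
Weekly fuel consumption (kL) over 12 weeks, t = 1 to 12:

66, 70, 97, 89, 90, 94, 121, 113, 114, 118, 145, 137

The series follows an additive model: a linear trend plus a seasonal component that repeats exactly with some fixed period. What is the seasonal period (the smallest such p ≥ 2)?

First differences y_{t+1} − y_t: 4, 27, -8, 1, 4, 27, -8, 1, 4, 27, …
The difference pattern repeats every 4 terms and not for any smaller step, so p = 4.

4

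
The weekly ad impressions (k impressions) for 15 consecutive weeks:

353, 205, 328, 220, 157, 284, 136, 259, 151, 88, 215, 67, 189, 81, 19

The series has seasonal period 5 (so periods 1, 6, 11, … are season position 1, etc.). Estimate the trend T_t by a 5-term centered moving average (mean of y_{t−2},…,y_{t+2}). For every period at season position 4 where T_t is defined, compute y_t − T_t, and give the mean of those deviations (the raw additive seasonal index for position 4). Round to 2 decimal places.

-18.80

Season position 4 occurs at t = 4, 9 (where T_t is defined).
t=4: T_4 = 238.8000; y_4 − T_4 = 220 − 238.8000 = -18.8000
t=9: T_9 = 169.8000; y_9 − T_9 = 151 − 169.8000 = -18.8000
Mean deviation: (-18.8000 + -18.8000) / 2 = -18.80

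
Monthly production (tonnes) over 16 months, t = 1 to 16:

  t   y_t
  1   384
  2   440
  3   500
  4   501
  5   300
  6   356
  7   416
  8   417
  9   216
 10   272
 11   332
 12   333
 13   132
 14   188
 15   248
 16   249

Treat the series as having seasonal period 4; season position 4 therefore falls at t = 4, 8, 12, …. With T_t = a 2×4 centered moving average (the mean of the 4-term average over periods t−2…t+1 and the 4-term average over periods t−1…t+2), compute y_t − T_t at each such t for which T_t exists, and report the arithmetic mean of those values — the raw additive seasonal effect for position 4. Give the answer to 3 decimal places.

Season position 4 occurs at t = 4, 8, 12 (where T_t is defined).
t=4: T_4 = 424.75000; y_4 − T_4 = 501 − 424.75000 = 76.25000
t=8: T_8 = 340.75000; y_8 − T_8 = 417 − 340.75000 = 76.25000
t=12: T_12 = 256.75000; y_12 − T_12 = 333 − 256.75000 = 76.25000
Mean deviation: (76.25000 + 76.25000 + 76.25000) / 3 = 76.250

76.250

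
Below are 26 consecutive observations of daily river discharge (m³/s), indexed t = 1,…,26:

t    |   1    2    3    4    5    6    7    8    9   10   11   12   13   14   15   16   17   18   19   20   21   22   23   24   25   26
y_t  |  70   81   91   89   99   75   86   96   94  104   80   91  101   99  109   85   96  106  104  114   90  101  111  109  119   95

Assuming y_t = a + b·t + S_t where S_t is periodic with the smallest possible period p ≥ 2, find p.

5

First differences y_{t+1} − y_t: 11, 10, -2, 10, -24, 11, 10, -2, 10, -24, 11, 10, …
The difference pattern repeats every 5 terms and not for any smaller step, so p = 5.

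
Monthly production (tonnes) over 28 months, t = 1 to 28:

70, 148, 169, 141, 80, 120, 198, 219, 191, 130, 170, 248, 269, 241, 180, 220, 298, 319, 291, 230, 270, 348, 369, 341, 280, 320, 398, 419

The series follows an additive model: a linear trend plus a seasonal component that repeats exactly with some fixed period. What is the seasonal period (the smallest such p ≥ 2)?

5

First differences y_{t+1} − y_t: 78, 21, -28, -61, 40, 78, 21, -28, -61, 40, 78, 21, …
The difference pattern repeats every 5 terms and not for any smaller step, so p = 5.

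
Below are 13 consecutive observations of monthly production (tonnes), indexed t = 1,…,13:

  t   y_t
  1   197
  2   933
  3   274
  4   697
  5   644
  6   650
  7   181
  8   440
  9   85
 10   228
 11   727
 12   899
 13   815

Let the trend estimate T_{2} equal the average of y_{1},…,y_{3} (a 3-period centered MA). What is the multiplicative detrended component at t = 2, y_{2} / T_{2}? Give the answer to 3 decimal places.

Trend T_2 = (197 + 933 + 274) / 3 = 1404/3 = 468.00000
Ratio to trend: 933 / 468.00000 = 1.994

1.994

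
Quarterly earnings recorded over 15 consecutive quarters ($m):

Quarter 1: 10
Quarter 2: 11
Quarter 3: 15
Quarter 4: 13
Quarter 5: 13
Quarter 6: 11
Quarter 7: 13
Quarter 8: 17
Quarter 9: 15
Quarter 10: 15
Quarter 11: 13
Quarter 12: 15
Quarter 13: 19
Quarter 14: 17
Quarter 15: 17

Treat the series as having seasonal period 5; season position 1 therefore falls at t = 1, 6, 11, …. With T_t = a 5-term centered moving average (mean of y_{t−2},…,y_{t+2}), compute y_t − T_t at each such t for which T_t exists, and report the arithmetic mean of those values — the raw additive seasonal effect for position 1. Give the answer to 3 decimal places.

-2.400

Season position 1 occurs at t = 6, 11 (where T_t is defined).
t=6: T_6 = 13.40000; y_6 − T_6 = 11 − 13.40000 = -2.40000
t=11: T_11 = 15.40000; y_11 − T_11 = 13 − 15.40000 = -2.40000
Mean deviation: (-2.40000 + -2.40000) / 2 = -2.400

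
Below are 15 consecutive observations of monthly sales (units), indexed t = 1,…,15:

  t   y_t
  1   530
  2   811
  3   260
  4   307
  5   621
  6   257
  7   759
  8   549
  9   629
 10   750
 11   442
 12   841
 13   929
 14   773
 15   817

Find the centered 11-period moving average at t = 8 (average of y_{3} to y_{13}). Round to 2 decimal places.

576.73

Sum of periods 3–13: 260 + 307 + 621 + 257 + 759 + 549 + 629 + 750 + 442 + 841 + 929 = 6344
Divide by 11: 6344 / 11 = 576.73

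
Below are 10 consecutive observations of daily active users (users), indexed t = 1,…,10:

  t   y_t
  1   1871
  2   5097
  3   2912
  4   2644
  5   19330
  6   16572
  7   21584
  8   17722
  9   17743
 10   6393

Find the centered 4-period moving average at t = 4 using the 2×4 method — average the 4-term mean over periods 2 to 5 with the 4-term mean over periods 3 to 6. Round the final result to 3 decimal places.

8930.125

Sum over 2–5: 5097 + 2912 + 2644 + 19330 = 29983
Sum over 3–6: 2912 + 2644 + 19330 + 16572 = 41458
CMA at t=4 = (29983 + 41458) / (2·4) = 71441 / 8 = 8930.125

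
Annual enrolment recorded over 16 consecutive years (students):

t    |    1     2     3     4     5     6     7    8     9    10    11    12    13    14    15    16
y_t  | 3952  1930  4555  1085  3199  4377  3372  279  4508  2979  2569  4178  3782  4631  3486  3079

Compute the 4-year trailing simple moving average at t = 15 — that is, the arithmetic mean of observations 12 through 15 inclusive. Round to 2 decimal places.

Sum of periods 12–15: 4178 + 3782 + 4631 + 3486 = 16077
Divide by 4: 16077 / 4 = 4019.25

4019.25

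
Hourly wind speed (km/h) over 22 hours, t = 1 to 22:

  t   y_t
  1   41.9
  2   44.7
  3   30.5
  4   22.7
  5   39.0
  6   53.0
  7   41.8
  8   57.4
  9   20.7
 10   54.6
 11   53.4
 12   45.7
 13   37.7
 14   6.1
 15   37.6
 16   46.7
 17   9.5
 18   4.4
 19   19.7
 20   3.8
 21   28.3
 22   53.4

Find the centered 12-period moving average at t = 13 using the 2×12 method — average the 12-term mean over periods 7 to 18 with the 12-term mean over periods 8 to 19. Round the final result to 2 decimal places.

33.71

Sum over 7–18: 41.8 + 57.4 + 20.7 + 54.6 + 53.4 + 45.7 + 37.7 + 6.1 + 37.6 + 46.7 + 9.5 + 4.4 = 415.6
Sum over 8–19: 57.4 + 20.7 + 54.6 + 53.4 + 45.7 + 37.7 + 6.1 + 37.6 + 46.7 + 9.5 + 4.4 + 19.7 = 393.5
CMA at t=13 = (415.6 + 393.5) / (2·12) = 809.1 / 24 = 33.71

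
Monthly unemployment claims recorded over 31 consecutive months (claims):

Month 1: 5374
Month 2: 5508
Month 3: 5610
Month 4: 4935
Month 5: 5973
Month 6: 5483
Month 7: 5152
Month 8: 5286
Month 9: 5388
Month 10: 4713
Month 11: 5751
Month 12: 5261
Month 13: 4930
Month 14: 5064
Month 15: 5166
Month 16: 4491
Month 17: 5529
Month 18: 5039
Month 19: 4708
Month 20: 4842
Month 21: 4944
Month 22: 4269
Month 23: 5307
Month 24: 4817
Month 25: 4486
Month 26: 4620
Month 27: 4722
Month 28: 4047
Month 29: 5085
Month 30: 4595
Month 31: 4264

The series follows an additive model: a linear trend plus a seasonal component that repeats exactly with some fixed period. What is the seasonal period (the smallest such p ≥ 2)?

6

First differences y_{t+1} − y_t: 134, 102, -675, 1038, -490, -331, 134, 102, -675, 1038, -490, -331, 134, 102, …
The difference pattern repeats every 6 terms and not for any smaller step, so p = 6.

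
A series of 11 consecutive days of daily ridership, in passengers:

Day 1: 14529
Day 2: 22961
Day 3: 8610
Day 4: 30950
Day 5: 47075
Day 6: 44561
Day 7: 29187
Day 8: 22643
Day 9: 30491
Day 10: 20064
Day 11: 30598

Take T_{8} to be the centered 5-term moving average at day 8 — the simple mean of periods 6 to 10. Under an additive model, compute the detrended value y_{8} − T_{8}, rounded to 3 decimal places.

Trend T_8 = (44561 + 29187 + 22643 + 30491 + 20064) / 5 = 146946/5 = 29389.20000
Detrended value: 22643 − 29389.20000 = -6746.200

-6746.200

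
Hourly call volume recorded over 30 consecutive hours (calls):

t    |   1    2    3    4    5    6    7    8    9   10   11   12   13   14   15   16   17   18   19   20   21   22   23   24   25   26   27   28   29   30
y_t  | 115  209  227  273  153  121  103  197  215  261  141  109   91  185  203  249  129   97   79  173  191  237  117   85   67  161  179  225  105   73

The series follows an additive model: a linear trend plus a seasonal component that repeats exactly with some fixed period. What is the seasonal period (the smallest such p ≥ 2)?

First differences y_{t+1} − y_t: 94, 18, 46, -120, -32, -18, 94, 18, 46, -120, -32, -18, 94, 18, …
The difference pattern repeats every 6 terms and not for any smaller step, so p = 6.

6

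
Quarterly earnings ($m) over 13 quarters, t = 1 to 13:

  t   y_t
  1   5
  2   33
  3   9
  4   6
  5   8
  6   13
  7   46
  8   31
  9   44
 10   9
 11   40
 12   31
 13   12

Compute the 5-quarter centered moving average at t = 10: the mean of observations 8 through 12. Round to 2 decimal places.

Sum of periods 8–12: 31 + 44 + 9 + 40 + 31 = 155
Divide by 5: 155 / 5 = 31.00

31.00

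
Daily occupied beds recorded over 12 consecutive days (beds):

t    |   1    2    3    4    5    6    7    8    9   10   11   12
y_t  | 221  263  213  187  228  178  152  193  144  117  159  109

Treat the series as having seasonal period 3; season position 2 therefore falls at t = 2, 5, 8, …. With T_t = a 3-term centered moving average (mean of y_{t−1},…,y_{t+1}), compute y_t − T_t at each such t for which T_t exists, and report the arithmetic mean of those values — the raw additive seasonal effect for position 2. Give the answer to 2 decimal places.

Season position 2 occurs at t = 2, 5, 8, 11 (where T_t is defined).
t=2: T_2 = 232.3333; y_2 − T_2 = 263 − 232.3333 = 30.6667
t=5: T_5 = 197.6667; y_5 − T_5 = 228 − 197.6667 = 30.3333
t=8: T_8 = 163.0000; y_8 − T_8 = 193 − 163.0000 = 30.0000
t=11: T_11 = 128.3333; y_11 − T_11 = 159 − 128.3333 = 30.6667
Mean deviation: (30.6667 + 30.3333 + 30.0000 + 30.6667) / 4 = 30.42

30.42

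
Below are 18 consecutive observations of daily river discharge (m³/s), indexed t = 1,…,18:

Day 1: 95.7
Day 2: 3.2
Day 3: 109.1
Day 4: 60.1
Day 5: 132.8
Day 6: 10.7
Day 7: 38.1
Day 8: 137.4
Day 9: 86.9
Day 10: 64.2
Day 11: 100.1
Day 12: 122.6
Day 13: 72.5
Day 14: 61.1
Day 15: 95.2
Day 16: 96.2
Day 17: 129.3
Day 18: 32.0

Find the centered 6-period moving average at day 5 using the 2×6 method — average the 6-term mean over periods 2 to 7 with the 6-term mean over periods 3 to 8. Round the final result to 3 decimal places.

Sum over 2–7: 3.2 + 109.1 + 60.1 + 132.8 + 10.7 + 38.1 = 354.0
Sum over 3–8: 109.1 + 60.1 + 132.8 + 10.7 + 38.1 + 137.4 = 488.2
CMA at t=5 = (354.0 + 488.2) / (2·6) = 842.2 / 12 = 70.183

70.183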